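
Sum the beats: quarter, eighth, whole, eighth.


Step by step:
Beat values:
  quarter = 1 beat
  eighth = 0.5 beats
  whole = 4 beats
  eighth = 0.5 beats
Sum = 1 + 0.5 + 4 + 0.5
= 6 beats


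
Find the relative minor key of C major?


The relative minor shares the major's key signature and starts on its 6th degree
6th degree = a major 6th above the tonic; a major 6th above C is A
→ relative minor of C major is A minor
= A minor


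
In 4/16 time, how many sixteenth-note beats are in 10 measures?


Time signature 4/16: the bottom number 16 means the sixteenth note gets one count
The top number 4 means 4 sixteenth-note beats per measure
Total = 4 × 10 measures
= 40 sixteenth-note beats


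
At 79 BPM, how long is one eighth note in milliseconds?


Working:
One quarter-note beat = 60000 / BPM = 60000 / 79 ms
Eighth note = 1/2 × quarter note
Duration = 1/2 × 60000 / 79 = 30000 / 79
= 379.7 ms


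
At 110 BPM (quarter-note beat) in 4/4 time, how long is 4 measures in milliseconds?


Quarter-note beat duration = 60000 / 110 ms
Beats per measure (4/4) = 4
One measure = 4 × 60000 / 110 = 240000 / 110 ms
4 measures = 4 × 240000 / 110 = 960000 / 110
= 8727.3 ms


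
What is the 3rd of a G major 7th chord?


Major 7th chord = root + major 3rd + perfect 5th + major 7th
Seventh chords stack in thirds, so the letter names are G-B-D-F
Root: G
Major 3rd above G: B
Perfect 5th above G: D
Major 7th above G: F#
The 3rd = B


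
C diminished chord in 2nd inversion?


Step by step:
Root position: C Eb Gb
2nd inversion: move root and 3rd up an octave
Bass note: Gb
Notes (bottom to top) = Gb C Eb


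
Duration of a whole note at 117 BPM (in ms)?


Let's work it out.
One quarter-note beat = 60000 / BPM = 60000 / 117 ms
Whole note = 4 × quarter note
Duration = 4 × 60000 / 117 = 240000 / 117
= 2051.3 ms


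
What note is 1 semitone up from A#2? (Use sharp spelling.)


Solution.
A#2: chromatic position 10 in octave 2 → absolute = 2×12 + 10 = 34
Transpose up 1: 34 + 1 = 35
35 = 2×12 + 11 → B in octave 2
Result = B2


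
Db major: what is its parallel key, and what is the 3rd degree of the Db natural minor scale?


Parallel keys share the same tonic but differ in mode
Db major → parallel is Db minor
Db natural minor scale: Db Eb Fb Gb Ab Bbb Cb
= Db minor; 3rd degree = Fb


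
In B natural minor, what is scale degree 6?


Natural minor scale pattern: W-H-W-W-H-W-W (2-1-2-2-1-2-2 semitones)
Starting from B:
  B + 2 semitones → C#
  C# + 1 semitone → D
  D + 2 semitones → E
  E + 2 semitones → F#
  F# + 1 semitone → G
  G + 2 semitones → A
  A + 2 semitones → B
Scale: B C# D E F# G A
Degree 6 = G


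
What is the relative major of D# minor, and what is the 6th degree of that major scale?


The relative major shares the key signature and is a minor 3rd above the minor tonic
A minor 3rd above D# is F#
→ relative major of D# minor is F# major
F# major scale: F# G# A# B C# D# E#
= F# major; 6th degree = D#


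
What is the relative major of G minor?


The relative major shares the key signature and is a minor 3rd above the minor tonic
A minor 3rd above G is Bb
→ relative major of G minor is Bb major
= Bb major


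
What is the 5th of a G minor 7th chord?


Reasoning:
Minor 7th chord = root + minor 3rd + perfect 5th + minor 7th
Seventh chords stack in thirds, so the letter names are G-B-D-F
Root: G
Minor 3rd above G: Bb
Perfect 5th above G: D
Minor 7th above G: F
The 5th = D


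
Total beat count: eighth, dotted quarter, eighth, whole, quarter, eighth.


Let's work it out.
Beat values:
  eighth = 0.5 beats
  dotted quarter = 1.5 beats
  eighth = 0.5 beats
  whole = 4 beats
  quarter = 1 beat
  eighth = 0.5 beats
Sum = 0.5 + 1.5 + 0.5 + 4 + 1 + 0.5
= 8 beats


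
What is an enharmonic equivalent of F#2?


Step by step:
Enharmonic notes sound the same pitch but are spelled with different letter names
F# and Gb name the same pitch class
= Gb2


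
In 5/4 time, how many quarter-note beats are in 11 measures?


Reasoning:
Time signature 5/4: the bottom number 4 means the quarter note gets one count
The top number 5 means 5 quarter-note beats per measure
Total = 5 × 11 measures
= 55 quarter-note beats


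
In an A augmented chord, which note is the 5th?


Reasoning:
Augmented triad = root + major 3rd (4 semitones) + augmented 5th (8 semitones)
A triad on A stacks thirds, so the chord tones use letter names A-C-E
Root: A
Major 3rd above A: C#
Augmented 5th above A: E#
The 5th = E#


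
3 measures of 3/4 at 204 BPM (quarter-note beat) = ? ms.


Let's work it out.
Quarter-note beat duration = 60000 / 204 ms
Beats per measure (3/4) = 3
One measure = 3 × 60000 / 204 = 180000 / 204 ms
3 measures = 3 × 180000 / 204 = 540000 / 204
= 2647.1 ms


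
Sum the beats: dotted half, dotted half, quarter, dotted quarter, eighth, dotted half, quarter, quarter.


Step by step:
Beat values:
  dotted half = 3 beats
  dotted half = 3 beats
  quarter = 1 beat
  dotted quarter = 1.5 beats
  eighth = 0.5 beats
  dotted half = 3 beats
  quarter = 1 beat
  quarter = 1 beat
Sum = 3 + 3 + 1 + 1.5 + 0.5 + 3 + 1 + 1
= 14 beats


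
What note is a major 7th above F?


Let's work it out.
A 7th spans 7 letter names, so from F we land on E
A major 7th = 11 semitones above F
Spell E at that pitch: E
= E


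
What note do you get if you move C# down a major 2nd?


Working:
major 2nd: 2 letter names, 2 semitones
Letter: C - 1 → B
Pitch: C# - 2 semitones, spelled as a B → B
= B


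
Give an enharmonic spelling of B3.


Step by step:
Enharmonic notes sound the same pitch but are spelled with different letter names
B and Cb name the same pitch class
Octave numbers change at C, so B3 = Cb4
= Cb4


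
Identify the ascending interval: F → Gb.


Working:
Letter names: F → G spans 2 letter names → a 2nd
Semitones: F → Gb = 1 half-step
A 2nd of 1 semitone is a minor 2nd
= minor 2nd


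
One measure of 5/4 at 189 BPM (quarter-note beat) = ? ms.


Working:
Quarter-note beat duration = 60000 / 189 ms
Beats per measure (5/4) = 5
One measure = 5 × 60000 / 189 = 300000 / 189 ms
= 1587.3 ms


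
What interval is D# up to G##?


Step by step:
Letter names: D → G spans 4 letter names → a 4th
Semitones: D# → G## = 6 half-steps
A 4th of 6 semitones is an augmented 4th
= augmented 4th


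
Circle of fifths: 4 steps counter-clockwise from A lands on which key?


Each counter-clockwise step moves down a perfect 5th (= up a perfect 4th)
From A: A → D → G → C → F
= F


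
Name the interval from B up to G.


Reasoning:
Letter names: B → G spans 6 letter names → a 6th
Semitones: B → G = 8 half-steps
A 6th of 8 semitones is a minor 6th
= minor 6th


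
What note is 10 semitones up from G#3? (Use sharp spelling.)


Solution.
G#3: chromatic position 8 in octave 3 → absolute = 3×12 + 8 = 44
Transpose up 10: 44 + 10 = 54
54 = 4×12 + 6 → F# in octave 4
Result = F#4


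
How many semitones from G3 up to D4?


Step by step:
Absolute semitone position = octave×12 + chromatic position
G3: 3×12 + 7 = 43
D4: 4×12 + 2 = 50
Difference = 50 - 43 = 7
= 7 semitones


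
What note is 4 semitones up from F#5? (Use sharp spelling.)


Reasoning:
F#5: chromatic position 6 in octave 5 → absolute = 5×12 + 6 = 66
Transpose up 4: 66 + 4 = 70
70 = 5×12 + 10 → A# in octave 5
Result = A#5


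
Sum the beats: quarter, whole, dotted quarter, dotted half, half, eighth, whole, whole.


Step by step:
Beat values:
  quarter = 1 beat
  whole = 4 beats
  dotted quarter = 1.5 beats
  dotted half = 3 beats
  half = 2 beats
  eighth = 0.5 beats
  whole = 4 beats
  whole = 4 beats
Sum = 1 + 4 + 1.5 + 3 + 2 + 0.5 + 4 + 4
= 20 beats


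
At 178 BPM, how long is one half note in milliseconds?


Step by step:
One quarter-note beat = 60000 / BPM = 60000 / 178 ms
Half note = 2 × quarter note
Duration = 2 × 60000 / 178 = 120000 / 178
= 674.2 ms


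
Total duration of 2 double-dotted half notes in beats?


Let's work it out.
Base half note = 2 beats
Dot 1 adds half the previous value: +1
Dot 2 adds half the previous value: +1/2
One double-dotted half = 2 + 1 + 1/2 = 7/2
2 of them = 2 × 7/2 = 7
= 7 beats


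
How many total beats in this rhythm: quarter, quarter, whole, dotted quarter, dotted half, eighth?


Beat values:
  quarter = 1 beat
  quarter = 1 beat
  whole = 4 beats
  dotted quarter = 1.5 beats
  dotted half = 3 beats
  eighth = 0.5 beats
Sum = 1 + 1 + 4 + 1.5 + 3 + 0.5
= 11 beats


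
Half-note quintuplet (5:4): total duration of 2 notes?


Working:
Quintuplet: 5 notes occupy the space of 4 half notes
Space = 4 × 2 = 8 beats
Each quintuplet note = 8 / 5 = 8/5 beats
2 notes = 2 × 8/5 = 16/5
= 16/5 beats


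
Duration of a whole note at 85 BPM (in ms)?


One quarter-note beat = 60000 / BPM = 60000 / 85 ms
Whole note = 4 × quarter note
Duration = 4 × 60000 / 85 = 240000 / 85
= 2823.5 ms


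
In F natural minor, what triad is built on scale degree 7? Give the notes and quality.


Reasoning:
F natural minor scale: F G Ab Bb C Db Eb
Diatonic triad on degree 7 stacks scale notes 7, 2, 4: Eb G Bb
Eb→G = 4 semitones; Eb→Bb = 7 semitones → major triad
= Eb G Bb (major)


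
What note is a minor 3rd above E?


Step by step:
A 3rd spans 3 letter names, so from E we land on G
A minor 3rd = 3 semitones above E
Spell G at that pitch: G
= G


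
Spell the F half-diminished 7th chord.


Step by step:
Half-diminished 7th chord = root + minor 3rd + diminished 5th + minor 7th
Seventh chords stack in thirds, so the letter names are F-A-C-E
Root: F
Minor 3rd above F: Ab
Diminished 5th above F: Cb
Minor 7th above F: Eb
Chord = F Ab Cb Eb


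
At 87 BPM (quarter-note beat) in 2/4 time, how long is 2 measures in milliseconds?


Quarter-note beat duration = 60000 / 87 ms
Beats per measure (2/4) = 2
One measure = 2 × 60000 / 87 = 120000 / 87 ms
2 measures = 2 × 120000 / 87 = 240000 / 87
= 2758.6 ms


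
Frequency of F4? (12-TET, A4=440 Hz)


Solution.
f = 440 × 2^(n/12) where n = semitones from A4
F4: -4 semitones from A4
f = 440 × 2^(-4/12)
f = 349.23 Hz


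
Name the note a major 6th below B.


Solution.
A 6th spans 6 letter names, so from B we land on D
A major 6th = 9 semitones below B
Spell D at that pitch: D
= D


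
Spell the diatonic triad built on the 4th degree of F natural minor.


Step by step:
F natural minor scale: F G Ab Bb C Db Eb
Diatonic triad on degree 4 stacks scale notes 4, 6, 1: Bb Db F
Bb→Db = 3 semitones; Bb→F = 7 semitones → minor triad
= Bb Db F (minor)


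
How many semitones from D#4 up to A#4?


Absolute semitone position = octave×12 + chromatic position
D#4: 4×12 + 3 = 51
A#4: 4×12 + 10 = 58
Difference = 58 - 51 = 7
= 7 semitones


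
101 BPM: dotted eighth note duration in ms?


Step by step:
One quarter-note beat = 60000 / BPM = 60000 / 101 ms
Dotted eighth note = 3/4 × quarter note
Duration = 3/4 × 60000 / 101 = 45000 / 101
= 445.5 ms


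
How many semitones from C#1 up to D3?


Let's work it out.
Absolute semitone position = octave×12 + chromatic position
C#1: 1×12 + 1 = 13
D3: 3×12 + 2 = 38
Difference = 38 - 13 = 25
= 25 semitones


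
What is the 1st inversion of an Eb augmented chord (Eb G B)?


Solution.
Root position: Eb G B
1st inversion: move root up an octave
Bass note: G
Notes (bottom to top) = G B Eb


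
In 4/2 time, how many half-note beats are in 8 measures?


Time signature 4/2: the bottom number 2 means the half note gets one count
The top number 4 means 4 half-note beats per measure
Total = 4 × 8 measures
= 32 half-note beats


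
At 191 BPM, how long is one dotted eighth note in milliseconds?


Reasoning:
One quarter-note beat = 60000 / BPM = 60000 / 191 ms
Dotted eighth note = 3/4 × quarter note
Duration = 3/4 × 60000 / 191 = 45000 / 191
= 235.6 ms


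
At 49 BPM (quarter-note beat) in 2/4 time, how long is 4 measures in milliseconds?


Let's work it out.
Quarter-note beat duration = 60000 / 49 ms
Beats per measure (2/4) = 2
One measure = 2 × 60000 / 49 = 120000 / 49 ms
4 measures = 4 × 120000 / 49 = 480000 / 49
= 9795.9 ms


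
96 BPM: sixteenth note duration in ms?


Let's work it out.
One quarter-note beat = 60000 / BPM = 60000 / 96 ms
Sixteenth note = 1/4 × quarter note
Duration = 1/4 × 60000 / 96 = 15000 / 96
= 156.2 ms


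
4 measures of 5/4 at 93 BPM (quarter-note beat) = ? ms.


Reasoning:
Quarter-note beat duration = 60000 / 93 ms
Beats per measure (5/4) = 5
One measure = 5 × 60000 / 93 = 300000 / 93 ms
4 measures = 4 × 300000 / 93 = 1200000 / 93
= 12903.2 ms


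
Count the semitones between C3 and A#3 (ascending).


Let's work it out.
Absolute semitone position = octave×12 + chromatic position
C3: 3×12 + 0 = 36
A#3: 3×12 + 10 = 46
Difference = 46 - 36 = 10
= 10 semitones


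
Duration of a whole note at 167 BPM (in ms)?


One quarter-note beat = 60000 / BPM = 60000 / 167 ms
Whole note = 4 × quarter note
Duration = 4 × 60000 / 167 = 240000 / 167
= 1437.1 ms


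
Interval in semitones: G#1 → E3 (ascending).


Step by step:
Absolute semitone position = octave×12 + chromatic position
G#1: 1×12 + 8 = 20
E3: 3×12 + 4 = 40
Difference = 40 - 20 = 20
= 20 semitones


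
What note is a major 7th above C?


A 7th spans 7 letter names, so from C we land on B
A major 7th = 11 semitones above C
Spell B at that pitch: B
= B


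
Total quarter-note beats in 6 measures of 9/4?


Reasoning:
Time signature 9/4: the bottom number 4 means the quarter note gets one count
The top number 9 means 9 quarter-note beats per measure
Total = 9 × 6 measures
= 54 quarter-note beats


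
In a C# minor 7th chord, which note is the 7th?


Reasoning:
Minor 7th chord = root + minor 3rd + perfect 5th + minor 7th
Seventh chords stack in thirds, so the letter names are C-E-G-B
Root: C#
Minor 3rd above C#: E
Perfect 5th above C#: G#
Minor 7th above C#: B
The 7th = B


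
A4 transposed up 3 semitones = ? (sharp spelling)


A4: chromatic position 9 in octave 4 → absolute = 4×12 + 9 = 57
Transpose up 3: 57 + 3 = 60
60 = 5×12 + 0 → C in octave 5
Result = C5


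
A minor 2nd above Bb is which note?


Reasoning:
A 2nd spans 2 letter names, so from B we land on C
A minor 2nd = 1 semitone above Bb
Spell C at that pitch: Cb
= Cb


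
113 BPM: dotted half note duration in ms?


Solution.
One quarter-note beat = 60000 / BPM = 60000 / 113 ms
Dotted half note = 3 × quarter note
Duration = 3 × 60000 / 113 = 180000 / 113
= 1592.9 ms


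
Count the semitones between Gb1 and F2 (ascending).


Absolute semitone position = octave×12 + chromatic position
Gb1: 1×12 + 6 = 18
F2: 2×12 + 5 = 29
Difference = 29 - 18 = 11
= 11 semitones


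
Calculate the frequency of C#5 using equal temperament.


Let's work it out.
f = 440 × 2^(n/12) where n = semitones from A4
C#5: 4 semitones from A4
f = 440 × 2^(4/12)
f = 554.37 Hz


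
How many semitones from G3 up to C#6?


Let's work it out.
Absolute semitone position = octave×12 + chromatic position
G3: 3×12 + 7 = 43
C#6: 6×12 + 1 = 73
Difference = 73 - 43 = 30
= 30 semitones


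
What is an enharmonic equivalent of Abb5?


Reasoning:
Enharmonic notes sound the same pitch but are spelled with different letter names
Abb and G name the same pitch class
= G5


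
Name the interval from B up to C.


Solution.
Letter names: B → C spans 2 letter names → a 2nd
Semitones: B → C = 1 half-step
A 2nd of 1 semitone is a minor 2nd
= minor 2nd


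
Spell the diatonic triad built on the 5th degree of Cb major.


Reasoning:
Cb major scale: Cb Db Eb Fb Gb Ab Bb
Diatonic triad on degree 5 stacks scale notes 5, 7, 2: Gb Bb Db
Gb→Bb = 4 semitones; Gb→Db = 7 semitones → major triad
= Gb Bb Db (major)


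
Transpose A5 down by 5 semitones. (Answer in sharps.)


A5: chromatic position 9 in octave 5 → absolute = 5×12 + 9 = 69
Transpose down 5: 69 - 5 = 64
64 = 5×12 + 4 → E in octave 5
Result = E5


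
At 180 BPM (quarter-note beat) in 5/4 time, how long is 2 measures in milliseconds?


Working:
Quarter-note beat duration = 60000 / 180 ms
Beats per measure (5/4) = 5
One measure = 5 × 60000 / 180 = 300000 / 180 ms
2 measures = 2 × 300000 / 180 = 600000 / 180
= 3333.3 ms


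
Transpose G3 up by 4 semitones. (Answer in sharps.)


Solution.
G3: chromatic position 7 in octave 3 → absolute = 3×12 + 7 = 43
Transpose up 4: 43 + 4 = 47
47 = 3×12 + 11 → B in octave 3
Result = B3


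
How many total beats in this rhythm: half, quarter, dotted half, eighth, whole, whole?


Beat values:
  half = 2 beats
  quarter = 1 beat
  dotted half = 3 beats
  eighth = 0.5 beats
  whole = 4 beats
  whole = 4 beats
Sum = 2 + 1 + 3 + 0.5 + 4 + 4
= 14.5 beats


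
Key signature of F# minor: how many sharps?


Let's work it out.
Sharp minor keys follow the circle of fifths: A(0), E(1), B(2), F#(3), C#(4), G#(5), D#(6), A#(7)
F# minor has 3 sharps
Order of sharps: F# C# G# D# A# E# B# → first 3: F#, C#, G#
= 3 sharps


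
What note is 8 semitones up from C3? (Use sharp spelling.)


Let's work it out.
C3: chromatic position 0 in octave 3 → absolute = 3×12 + 0 = 36
Transpose up 8: 36 + 8 = 44
44 = 3×12 + 8 → G# in octave 3
Result = G#3


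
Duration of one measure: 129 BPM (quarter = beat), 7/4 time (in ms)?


Working:
Quarter-note beat duration = 60000 / 129 ms
Beats per measure (7/4) = 7
One measure = 7 × 60000 / 129 = 420000 / 129 ms
= 3255.8 ms


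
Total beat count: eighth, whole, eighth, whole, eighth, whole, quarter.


Beat values:
  eighth = 0.5 beats
  whole = 4 beats
  eighth = 0.5 beats
  whole = 4 beats
  eighth = 0.5 beats
  whole = 4 beats
  quarter = 1 beat
Sum = 0.5 + 4 + 0.5 + 4 + 0.5 + 4 + 1
= 14.5 beats


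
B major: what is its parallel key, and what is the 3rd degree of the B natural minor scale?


Step by step:
Parallel keys share the same tonic but differ in mode
B major → parallel is B minor
B natural minor scale: B C# D E F# G A
= B minor; 3rd degree = D


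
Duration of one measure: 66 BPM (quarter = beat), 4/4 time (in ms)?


Working:
Quarter-note beat duration = 60000 / 66 ms
Beats per measure (4/4) = 4
One measure = 4 × 60000 / 66 = 240000 / 66 ms
= 3636.4 ms


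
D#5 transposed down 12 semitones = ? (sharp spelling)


D#5: chromatic position 3 in octave 5 → absolute = 5×12 + 3 = 63
Transpose down 12: 63 - 12 = 51
51 = 4×12 + 3 → D# in octave 4
Result = D#4


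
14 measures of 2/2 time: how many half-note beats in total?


Solution.
Time signature 2/2: the bottom number 2 means the half note gets one count
The top number 2 means 2 half-note beats per measure
Total = 2 × 14 measures
= 28 half-note beats


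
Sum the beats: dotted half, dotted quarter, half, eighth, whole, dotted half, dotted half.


Working:
Beat values:
  dotted half = 3 beats
  dotted quarter = 1.5 beats
  half = 2 beats
  eighth = 0.5 beats
  whole = 4 beats
  dotted half = 3 beats
  dotted half = 3 beats
Sum = 3 + 1.5 + 2 + 0.5 + 4 + 3 + 3
= 17 beats


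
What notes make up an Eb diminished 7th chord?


Reasoning:
Diminished 7th chord = root + minor 3rd + diminished 5th + diminished 7th
Seventh chords stack in thirds, so the letter names are E-G-B-D
Root: Eb
Minor 3rd above Eb: Gb
Diminished 5th above Eb: Bbb
Diminished 7th above Eb: Dbb
Chord = Eb Gb Bbb Dbb


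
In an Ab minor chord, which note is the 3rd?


Minor triad = root + minor 3rd (3 semitones) + perfect 5th (7 semitones)
A triad on Ab stacks thirds, so the chord tones use letter names A-C-E
Root: Ab
Minor 3rd above Ab: Cb
Perfect 5th above Ab: Eb
The 3rd = Cb


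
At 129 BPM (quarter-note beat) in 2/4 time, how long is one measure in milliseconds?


Quarter-note beat duration = 60000 / 129 ms
Beats per measure (2/4) = 2
One measure = 2 × 60000 / 129 = 120000 / 129 ms
= 930.2 ms


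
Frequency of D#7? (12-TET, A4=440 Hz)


Working:
f = 440 × 2^(n/12) where n = semitones from A4
D#7: 30 semitones from A4
f = 440 × 2^(30/12)
f = 2489.02 Hz


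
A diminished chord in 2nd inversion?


Let's work it out.
Root position: A C Eb
2nd inversion: move root and 3rd up an octave
Bass note: Eb
Notes (bottom to top) = Eb A C


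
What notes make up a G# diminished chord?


Diminished triad = root + minor 3rd (3 semitones) + diminished 5th (6 semitones)
A triad on G# stacks thirds, so the chord tones use letter names G-B-D
Root: G#
Minor 3rd above G#: B
Diminished 5th above G#: D
Chord = G# B D


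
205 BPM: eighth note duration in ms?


One quarter-note beat = 60000 / BPM = 60000 / 205 ms
Eighth note = 1/2 × quarter note
Duration = 1/2 × 60000 / 205 = 30000 / 205
= 146.3 ms


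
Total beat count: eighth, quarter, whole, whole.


Beat values:
  eighth = 0.5 beats
  quarter = 1 beat
  whole = 4 beats
  whole = 4 beats
Sum = 0.5 + 1 + 4 + 4
= 9.5 beats


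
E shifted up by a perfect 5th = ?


Step by step:
perfect 5th: 5 letter names, 7 semitones
Letter: E + 4 → B
Pitch: E + 7 semitones, spelled as a B → B
= B


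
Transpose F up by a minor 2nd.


minor 2nd: 2 letter names, 1 semitones
Letter: F + 1 → G
Pitch: F + 1 semitones, spelled as a G → Gb
= Gb


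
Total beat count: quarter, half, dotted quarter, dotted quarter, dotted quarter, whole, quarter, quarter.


Reasoning:
Beat values:
  quarter = 1 beat
  half = 2 beats
  dotted quarter = 1.5 beats
  dotted quarter = 1.5 beats
  dotted quarter = 1.5 beats
  whole = 4 beats
  quarter = 1 beat
  quarter = 1 beat
Sum = 1 + 2 + 1.5 + 1.5 + 1.5 + 4 + 1 + 1
= 13.5 beats


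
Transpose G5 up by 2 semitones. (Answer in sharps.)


Step by step:
G5: chromatic position 7 in octave 5 → absolute = 5×12 + 7 = 67
Transpose up 2: 67 + 2 = 69
69 = 5×12 + 9 → A in octave 5
Result = A5


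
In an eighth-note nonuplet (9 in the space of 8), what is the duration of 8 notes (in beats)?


Solution.
Nonuplet: 9 notes occupy the space of 8 eighth notes
Space = 8 × 1/2 = 4 beats
Each nonuplet note = 4 / 9 = 4/9 beats
8 notes = 8 × 4/9 = 32/9
= 32/9 beats


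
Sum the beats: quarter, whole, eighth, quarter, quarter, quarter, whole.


Beat values:
  quarter = 1 beat
  whole = 4 beats
  eighth = 0.5 beats
  quarter = 1 beat
  quarter = 1 beat
  quarter = 1 beat
  whole = 4 beats
Sum = 1 + 4 + 0.5 + 1 + 1 + 1 + 4
= 12.5 beats


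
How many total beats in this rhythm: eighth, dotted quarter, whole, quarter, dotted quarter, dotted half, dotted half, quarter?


Step by step:
Beat values:
  eighth = 0.5 beats
  dotted quarter = 1.5 beats
  whole = 4 beats
  quarter = 1 beat
  dotted quarter = 1.5 beats
  dotted half = 3 beats
  dotted half = 3 beats
  quarter = 1 beat
Sum = 0.5 + 1.5 + 4 + 1 + 1.5 + 3 + 3 + 1
= 15.5 beats


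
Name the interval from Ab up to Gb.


Step by step:
Letter names: A → G spans 7 letter names → a 7th
Semitones: Ab → Gb = 10 half-steps
A 7th of 10 semitones is a minor 7th
= minor 7th


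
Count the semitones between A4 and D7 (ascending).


Absolute semitone position = octave×12 + chromatic position
A4: 4×12 + 9 = 57
D7: 7×12 + 2 = 86
Difference = 86 - 57 = 29
= 29 semitones


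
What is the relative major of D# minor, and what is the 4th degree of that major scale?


Reasoning:
The relative major shares the key signature and is a minor 3rd above the minor tonic
A minor 3rd above D# is F#
→ relative major of D# minor is F# major
F# major scale: F# G# A# B C# D# E#
= F# major; 4th degree = B


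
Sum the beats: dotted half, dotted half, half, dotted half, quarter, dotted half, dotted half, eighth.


Beat values:
  dotted half = 3 beats
  dotted half = 3 beats
  half = 2 beats
  dotted half = 3 beats
  quarter = 1 beat
  dotted half = 3 beats
  dotted half = 3 beats
  eighth = 0.5 beats
Sum = 3 + 3 + 2 + 3 + 1 + 3 + 3 + 0.5
= 18.5 beats


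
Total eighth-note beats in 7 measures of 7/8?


Time signature 7/8: the bottom number 8 means the eighth note gets one count
The top number 7 means 7 eighth-note beats per measure
Total = 7 × 7 measures
= 49 eighth-note beats


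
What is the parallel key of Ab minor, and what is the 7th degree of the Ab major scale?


Parallel keys share the same tonic but differ in mode
Ab minor → parallel is Ab major
Ab major scale: Ab Bb C Db Eb F G
= Ab major; 7th degree = G


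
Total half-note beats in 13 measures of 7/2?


Working:
Time signature 7/2: the bottom number 2 means the half note gets one count
The top number 7 means 7 half-note beats per measure
Total = 7 × 13 measures
= 91 half-note beats


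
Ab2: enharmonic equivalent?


Let's work it out.
Enharmonic notes sound the same pitch but are spelled with different letter names
Ab and G# name the same pitch class
= G#2


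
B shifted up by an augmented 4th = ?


augmented 4th: 4 letter names, 6 semitones
Letter: B + 3 → E
Pitch: B + 6 semitones, spelled as an E → E#
= E#


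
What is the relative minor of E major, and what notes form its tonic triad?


Step by step:
The relative minor shares the major's key signature and starts on its 6th degree
6th degree = a major 6th above the tonic; a major 6th above E is C#
→ relative minor of E major is C# minor
Tonic triad of C# minor = root + minor 3rd + perfect 5th = C# E G#
= C# minor; triad = C# E G#


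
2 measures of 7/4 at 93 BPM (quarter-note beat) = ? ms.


Working:
Quarter-note beat duration = 60000 / 93 ms
Beats per measure (7/4) = 7
One measure = 7 × 60000 / 93 = 420000 / 93 ms
2 measures = 2 × 420000 / 93 = 840000 / 93
= 9032.3 ms


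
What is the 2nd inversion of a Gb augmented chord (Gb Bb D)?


Let's work it out.
Root position: Gb Bb D
2nd inversion: move root and 3rd up an octave
Bass note: D
Notes (bottom to top) = D Gb Bb


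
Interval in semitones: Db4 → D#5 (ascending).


Reasoning:
Absolute semitone position = octave×12 + chromatic position
Db4: 4×12 + 1 = 49
D#5: 5×12 + 3 = 63
Difference = 63 - 49 = 14
= 14 semitones


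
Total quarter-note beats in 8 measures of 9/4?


Step by step:
Time signature 9/4: the bottom number 4 means the quarter note gets one count
The top number 9 means 9 quarter-note beats per measure
Total = 9 × 8 measures
= 72 quarter-note beats


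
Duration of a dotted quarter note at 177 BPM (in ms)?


One quarter-note beat = 60000 / BPM = 60000 / 177 ms
Dotted quarter note = 3/2 × quarter note
Duration = 3/2 × 60000 / 177 = 90000 / 177
= 508.5 ms


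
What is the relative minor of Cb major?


The relative minor shares the major's key signature and starts on its 6th degree
6th degree = a major 6th above the tonic; a major 6th above Cb is Ab
→ relative minor of Cb major is Ab minor
= Ab minor


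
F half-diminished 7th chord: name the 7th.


Let's work it out.
Half-diminished 7th chord = root + minor 3rd + diminished 5th + minor 7th
Seventh chords stack in thirds, so the letter names are F-A-C-E
Root: F
Minor 3rd above F: Ab
Diminished 5th above F: Cb
Minor 7th above F: Eb
The 7th = Eb


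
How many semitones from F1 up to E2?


Reasoning:
Absolute semitone position = octave×12 + chromatic position
F1: 1×12 + 5 = 17
E2: 2×12 + 4 = 28
Difference = 28 - 17 = 11
= 11 semitones


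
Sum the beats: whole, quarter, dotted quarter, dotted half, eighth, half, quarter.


Beat values:
  whole = 4 beats
  quarter = 1 beat
  dotted quarter = 1.5 beats
  dotted half = 3 beats
  eighth = 0.5 beats
  half = 2 beats
  quarter = 1 beat
Sum = 4 + 1 + 1.5 + 3 + 0.5 + 2 + 1
= 13 beats


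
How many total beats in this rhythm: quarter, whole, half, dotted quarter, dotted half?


Let's work it out.
Beat values:
  quarter = 1 beat
  whole = 4 beats
  half = 2 beats
  dotted quarter = 1.5 beats
  dotted half = 3 beats
Sum = 1 + 4 + 2 + 1.5 + 3
= 11.5 beats


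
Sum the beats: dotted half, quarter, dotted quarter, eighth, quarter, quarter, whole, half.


Working:
Beat values:
  dotted half = 3 beats
  quarter = 1 beat
  dotted quarter = 1.5 beats
  eighth = 0.5 beats
  quarter = 1 beat
  quarter = 1 beat
  whole = 4 beats
  half = 2 beats
Sum = 3 + 1 + 1.5 + 0.5 + 1 + 1 + 4 + 2
= 14 beats


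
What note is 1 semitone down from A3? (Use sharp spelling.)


A3: chromatic position 9 in octave 3 → absolute = 3×12 + 9 = 45
Transpose down 1: 45 - 1 = 44
44 = 3×12 + 8 → G# in octave 3
Result = G#3


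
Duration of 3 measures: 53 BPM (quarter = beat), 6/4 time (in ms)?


Let's work it out.
Quarter-note beat duration = 60000 / 53 ms
Beats per measure (6/4) = 6
One measure = 6 × 60000 / 53 = 360000 / 53 ms
3 measures = 3 × 360000 / 53 = 1080000 / 53
= 20377.4 ms


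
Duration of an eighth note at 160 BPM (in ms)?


Solution.
One quarter-note beat = 60000 / BPM = 60000 / 160 ms
Eighth note = 1/2 × quarter note
Duration = 1/2 × 60000 / 160 = 30000 / 160
= 187.5 ms


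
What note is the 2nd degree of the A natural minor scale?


Working:
Natural minor scale pattern: W-H-W-W-H-W-W (2-1-2-2-1-2-2 semitones)
Starting from A:
  A + 2 semitones → B
  B + 1 semitone → C
  C + 2 semitones → D
  D + 2 semitones → E
  E + 1 semitone → F
  F + 2 semitones → G
  G + 2 semitones → A
Scale: A B C D E F G
Degree 2 = B


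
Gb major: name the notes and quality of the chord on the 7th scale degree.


Step by step:
Gb major scale: Gb Ab Bb Cb Db Eb F
Diatonic triad on degree 7 stacks scale notes 7, 2, 4: F Ab Cb
F→Ab = 3 semitones; F→Cb = 6 semitones → diminished triad
= F Ab Cb (diminished)


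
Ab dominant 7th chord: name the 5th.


Dominant 7th chord = root + major 3rd + perfect 5th + minor 7th
Seventh chords stack in thirds, so the letter names are A-C-E-G
Root: Ab
Major 3rd above Ab: C
Perfect 5th above Ab: Eb
Minor 7th above Ab: Gb
The 5th = Eb


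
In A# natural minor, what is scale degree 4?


Solution.
Natural minor scale pattern: W-H-W-W-H-W-W (2-1-2-2-1-2-2 semitones)
Starting from A#:
  A# + 2 semitones → B#
  B# + 1 semitone → C#
  C# + 2 semitones → D#
  D# + 2 semitones → E#
  E# + 1 semitone → F#
  F# + 2 semitones → G#
  G# + 2 semitones → A#
Scale: A# B# C# D# E# F# G#
Degree 4 = D#


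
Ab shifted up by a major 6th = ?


Solution.
major 6th: 6 letter names, 9 semitones
Letter: A + 5 → F
Pitch: Ab + 9 semitones, spelled as an F → F
= F


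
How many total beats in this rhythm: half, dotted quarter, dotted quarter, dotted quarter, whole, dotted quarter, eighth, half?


Reasoning:
Beat values:
  half = 2 beats
  dotted quarter = 1.5 beats
  dotted quarter = 1.5 beats
  dotted quarter = 1.5 beats
  whole = 4 beats
  dotted quarter = 1.5 beats
  eighth = 0.5 beats
  half = 2 beats
Sum = 2 + 1.5 + 1.5 + 1.5 + 4 + 1.5 + 0.5 + 2
= 14.5 beats


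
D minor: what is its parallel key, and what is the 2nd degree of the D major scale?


Solution.
Parallel keys share the same tonic but differ in mode
D minor → parallel is D major
D major scale: D E F# G A B C#
= D major; 2nd degree = E


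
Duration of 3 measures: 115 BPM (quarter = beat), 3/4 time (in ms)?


Quarter-note beat duration = 60000 / 115 ms
Beats per measure (3/4) = 3
One measure = 3 × 60000 / 115 = 180000 / 115 ms
3 measures = 3 × 180000 / 115 = 540000 / 115
= 4695.7 ms


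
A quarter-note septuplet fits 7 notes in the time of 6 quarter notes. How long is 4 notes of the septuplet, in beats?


Working:
Septuplet: 7 notes occupy the space of 6 quarter notes
Space = 6 × 1 = 6 beats
Each septuplet note = 6 / 7 = 6/7 beats
4 notes = 4 × 6/7 = 24/7
= 24/7 beats


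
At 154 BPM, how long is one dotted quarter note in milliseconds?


Let's work it out.
One quarter-note beat = 60000 / BPM = 60000 / 154 ms
Dotted quarter note = 3/2 × quarter note
Duration = 3/2 × 60000 / 154 = 90000 / 154
= 584.4 ms


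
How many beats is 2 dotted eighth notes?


Solution.
Base eighth note = 1/2 beats
Dot 1 adds half the previous value: +1/4
One dotted eighth = 1/2 + 1/4 = 3/4
2 of them = 2 × 3/4 = 3/2
= 3/2 beats


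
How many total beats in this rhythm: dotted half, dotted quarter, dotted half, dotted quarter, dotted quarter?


Reasoning:
Beat values:
  dotted half = 3 beats
  dotted quarter = 1.5 beats
  dotted half = 3 beats
  dotted quarter = 1.5 beats
  dotted quarter = 1.5 beats
Sum = 3 + 1.5 + 3 + 1.5 + 1.5
= 10.5 beats


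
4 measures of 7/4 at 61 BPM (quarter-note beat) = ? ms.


Solution.
Quarter-note beat duration = 60000 / 61 ms
Beats per measure (7/4) = 7
One measure = 7 × 60000 / 61 = 420000 / 61 ms
4 measures = 4 × 420000 / 61 = 1680000 / 61
= 27541.0 ms


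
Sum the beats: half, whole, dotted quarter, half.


Reasoning:
Beat values:
  half = 2 beats
  whole = 4 beats
  dotted quarter = 1.5 beats
  half = 2 beats
Sum = 2 + 4 + 1.5 + 2
= 9.5 beats


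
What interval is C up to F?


Letter names: C → F spans 4 letter names → a 4th
Semitones: C → F = 5 half-steps
A 4th of 5 semitones is a perfect 4th
= perfect 4th


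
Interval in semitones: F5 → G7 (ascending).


Working:
Absolute semitone position = octave×12 + chromatic position
F5: 5×12 + 5 = 65
G7: 7×12 + 7 = 91
Difference = 91 - 65 = 26
= 26 semitones


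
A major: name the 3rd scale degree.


Working:
Major scale pattern: W-W-H-W-W-W-H (2-2-1-2-2-2-1 semitones)
Starting from A:
  A + 2 semitones → B
  B + 2 semitones → C#
  C# + 1 semitone → D
  D + 2 semitones → E
  E + 2 semitones → F#
  F# + 2 semitones → G#
  G# + 1 semitone → A
Scale: A B C# D E F# G#
Degree 3 = C#


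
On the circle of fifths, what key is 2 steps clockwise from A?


Reasoning:
Each clockwise step on the circle of fifths moves up a perfect 5th
From A: A → E → B
= B


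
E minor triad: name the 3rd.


Step by step:
Minor triad = root + minor 3rd (3 semitones) + perfect 5th (7 semitones)
A triad on E stacks thirds, so the chord tones use letter names E-G-B
Root: E
Minor 3rd above E: G
Perfect 5th above E: B
The 3rd = G


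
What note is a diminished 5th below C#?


Let's work it out.
A 5th spans 5 letter names, so from C we land on F
A diminished 5th = 6 semitones below C#
Spell F at that pitch: F##
= F##


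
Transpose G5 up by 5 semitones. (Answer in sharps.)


G5: chromatic position 7 in octave 5 → absolute = 5×12 + 7 = 67
Transpose up 5: 67 + 5 = 72
72 = 6×12 + 0 → C in octave 6
Result = C6


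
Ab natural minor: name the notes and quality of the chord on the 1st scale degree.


Solution.
Ab natural minor scale: Ab Bb Cb Db Eb Fb Gb
Diatonic triad on degree 1 stacks scale notes 1, 3, 5: Ab Cb Eb
Ab→Cb = 3 semitones; Ab→Eb = 7 semitones → minor triad
= Ab Cb Eb (minor)


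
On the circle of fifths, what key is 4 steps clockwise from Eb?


Each clockwise step on the circle of fifths moves up a perfect 5th
From Eb: Eb → Bb → F → C → G
= G


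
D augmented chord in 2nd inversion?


Step by step:
Root position: D F# A#
2nd inversion: move root and 3rd up an octave
Bass note: A#
Notes (bottom to top) = A# D F#


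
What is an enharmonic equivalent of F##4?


Working:
Enharmonic notes sound the same pitch but are spelled with different letter names
F## and G name the same pitch class
= G4


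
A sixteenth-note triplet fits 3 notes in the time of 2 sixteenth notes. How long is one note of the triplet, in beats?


Step by step:
Triplet: 3 notes occupy the space of 2 sixteenth notes
Space = 2 × 1/4 = 1/2 beats
Each triplet note = 1/2 / 3 = 1/6 beats
= 1/6 beats


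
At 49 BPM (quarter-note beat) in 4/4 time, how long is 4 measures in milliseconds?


Working:
Quarter-note beat duration = 60000 / 49 ms
Beats per measure (4/4) = 4
One measure = 4 × 60000 / 49 = 240000 / 49 ms
4 measures = 4 × 240000 / 49 = 960000 / 49
= 19591.8 ms


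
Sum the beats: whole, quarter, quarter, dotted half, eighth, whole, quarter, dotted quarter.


Step by step:
Beat values:
  whole = 4 beats
  quarter = 1 beat
  quarter = 1 beat
  dotted half = 3 beats
  eighth = 0.5 beats
  whole = 4 beats
  quarter = 1 beat
  dotted quarter = 1.5 beats
Sum = 4 + 1 + 1 + 3 + 0.5 + 4 + 1 + 1.5
= 16 beats


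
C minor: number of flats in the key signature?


Working:
Flat minor keys: A(0), D(1), G(2), C(3), F(4), Bb(5), Eb(6), Ab(7)
C minor has 3 flats
Order of flats: Bb Eb Ab Db Gb Cb Fb → first 3: Bb, Eb, Ab
= 3 flats


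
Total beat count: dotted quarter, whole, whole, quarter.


Let's work it out.
Beat values:
  dotted quarter = 1.5 beats
  whole = 4 beats
  whole = 4 beats
  quarter = 1 beat
Sum = 1.5 + 4 + 4 + 1
= 10.5 beats


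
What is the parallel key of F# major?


Step by step:
Parallel keys share the same tonic but differ in mode
F# major → parallel is F# minor
= F# minor


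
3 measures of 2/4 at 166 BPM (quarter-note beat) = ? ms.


Solution.
Quarter-note beat duration = 60000 / 166 ms
Beats per measure (2/4) = 2
One measure = 2 × 60000 / 166 = 120000 / 166 ms
3 measures = 3 × 120000 / 166 = 360000 / 166
= 2168.7 ms


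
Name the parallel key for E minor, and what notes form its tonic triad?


Let's work it out.
Parallel keys share the same tonic but differ in mode
E minor → parallel is E major
Tonic triad of E major = E G# B
= E major; triad = E G# B


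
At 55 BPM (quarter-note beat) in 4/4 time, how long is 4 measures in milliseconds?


Working:
Quarter-note beat duration = 60000 / 55 ms
Beats per measure (4/4) = 4
One measure = 4 × 60000 / 55 = 240000 / 55 ms
4 measures = 4 × 240000 / 55 = 960000 / 55
= 17454.5 ms


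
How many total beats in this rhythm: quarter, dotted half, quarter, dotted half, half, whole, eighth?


Solution.
Beat values:
  quarter = 1 beat
  dotted half = 3 beats
  quarter = 1 beat
  dotted half = 3 beats
  half = 2 beats
  whole = 4 beats
  eighth = 0.5 beats
Sum = 1 + 3 + 1 + 3 + 2 + 4 + 0.5
= 14.5 beats


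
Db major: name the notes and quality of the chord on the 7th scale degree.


Db major scale: Db Eb F Gb Ab Bb C
Diatonic triad on degree 7 stacks scale notes 7, 2, 4: C Eb Gb
C→Eb = 3 semitones; C→Gb = 6 semitones → diminished triad
= C Eb Gb (diminished)


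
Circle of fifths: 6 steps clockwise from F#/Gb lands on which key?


Step by step:
Each clockwise step on the circle of fifths moves up a perfect 5th
From F#/Gb: F#/Gb → Db → Ab → Eb → Bb → F → C
= C


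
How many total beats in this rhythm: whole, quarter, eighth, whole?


Solution.
Beat values:
  whole = 4 beats
  quarter = 1 beat
  eighth = 0.5 beats
  whole = 4 beats
Sum = 4 + 1 + 0.5 + 4
= 9.5 beats


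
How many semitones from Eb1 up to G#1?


Reasoning:
Absolute semitone position = octave×12 + chromatic position
Eb1: 1×12 + 3 = 15
G#1: 1×12 + 8 = 20
Difference = 20 - 15 = 5
= 5 semitones


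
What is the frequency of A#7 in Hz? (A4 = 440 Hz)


Step by step:
f = 440 × 2^(n/12) where n = semitones from A4
A#7: 37 semitones from A4
f = 440 × 2^(37/12)
f = 3729.31 Hz


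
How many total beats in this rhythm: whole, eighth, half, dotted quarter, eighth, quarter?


Beat values:
  whole = 4 beats
  eighth = 0.5 beats
  half = 2 beats
  dotted quarter = 1.5 beats
  eighth = 0.5 beats
  quarter = 1 beat
Sum = 4 + 0.5 + 2 + 1.5 + 0.5 + 1
= 9.5 beats


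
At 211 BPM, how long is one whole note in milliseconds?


Step by step:
One quarter-note beat = 60000 / BPM = 60000 / 211 ms
Whole note = 4 × quarter note
Duration = 4 × 60000 / 211 = 240000 / 211
= 1137.4 ms


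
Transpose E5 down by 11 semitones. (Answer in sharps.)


Step by step:
E5: chromatic position 4 in octave 5 → absolute = 5×12 + 4 = 64
Transpose down 11: 64 - 11 = 53
53 = 4×12 + 5 → F in octave 4
Result = F4
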